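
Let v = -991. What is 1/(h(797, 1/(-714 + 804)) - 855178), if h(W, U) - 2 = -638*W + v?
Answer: -1/1364653 ≈ -7.3279e-7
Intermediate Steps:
h(W, U) = -989 - 638*W (h(W, U) = 2 + (-638*W - 991) = 2 + (-991 - 638*W) = -989 - 638*W)
1/(h(797, 1/(-714 + 804)) - 855178) = 1/((-989 - 638*797) - 855178) = 1/((-989 - 508486) - 855178) = 1/(-509475 - 855178) = 1/(-1364653) = -1/1364653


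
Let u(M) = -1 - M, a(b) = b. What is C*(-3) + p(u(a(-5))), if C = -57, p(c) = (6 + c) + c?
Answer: 185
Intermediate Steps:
p(c) = 6 + 2*c
C*(-3) + p(u(a(-5))) = -57*(-3) + (6 + 2*(-1 - 1*(-5))) = 171 + (6 + 2*(-1 + 5)) = 171 + (6 + 2*4) = 171 + (6 + 8) = 171 + 14 = 185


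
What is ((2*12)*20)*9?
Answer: 4320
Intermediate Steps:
((2*12)*20)*9 = (24*20)*9 = 480*9 = 4320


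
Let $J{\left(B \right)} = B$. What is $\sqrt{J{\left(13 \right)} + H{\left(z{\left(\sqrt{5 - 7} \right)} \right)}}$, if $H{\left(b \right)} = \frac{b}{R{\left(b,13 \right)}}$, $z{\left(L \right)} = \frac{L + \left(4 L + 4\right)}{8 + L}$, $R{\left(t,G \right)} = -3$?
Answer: $\frac{\sqrt{6} \sqrt{\frac{154 + 17 i \sqrt{2}}{8 + i \sqrt{2}}}}{3} \approx 3.5762 - 0.03595 i$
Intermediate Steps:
$z{\left(L \right)} = \frac{4 + 5 L}{8 + L}$ ($z{\left(L \right)} = \frac{L + \left(4 + 4 L\right)}{8 + L} = \frac{4 + 5 L}{8 + L}$)
$H{\left(b \right)} = - \frac{b}{3}$ ($H{\left(b \right)} = \frac{b}{-3} = b \left(- \frac{1}{3}\right) = - \frac{b}{3}$)
$\sqrt{J{\left(13 \right)} + H{\left(z{\left(\sqrt{5 - 7} \right)} \right)}} = \sqrt{13 - \frac{\frac{1}{8 + \sqrt{5 - 7}} \left(4 + 5 \sqrt{5 - 7}\right)}{3}} = \sqrt{13 - \frac{\frac{1}{8 + \sqrt{-2}} \left(4 + 5 \sqrt{-2}\right)}{3}} = \sqrt{13 - \frac{\frac{1}{8 + i \sqrt{2}} \left(4 + 5 i \sqrt{2}\right)}{3}} = \sqrt{13 - \frac{4 + 5 i \sqrt{2}}{3 \left(8 + i \sqrt{2}\right)}}$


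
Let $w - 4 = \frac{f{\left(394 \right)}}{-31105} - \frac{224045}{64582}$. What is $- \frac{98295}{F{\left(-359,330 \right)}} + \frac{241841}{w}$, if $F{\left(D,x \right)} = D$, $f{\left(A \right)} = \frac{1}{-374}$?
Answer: $\frac{16316936294492639825}{35794405534282} \approx 4.5585 \cdot 10^{5}$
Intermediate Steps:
$f{\left(A \right)} = - \frac{1}{374}$
$w = \frac{99705864998}{187824960785}$ ($w = 4 - \left(- \frac{1}{11633270} + \frac{224045}{64582}\right) = 4 - \frac{651593978142}{187824960785} = \frac{99705864998}{187824960785} \approx 0.53084$)
$- \frac{98295}{F{\left(-359,330 \right)}} + \frac{241841}{w} = - \frac{98295}{-359} + \frac{241841}{\frac{99705864998}{187824960785}} = \left(-98295\right) \left(- \frac{1}{359}\right) + 241841 \cdot \frac{187824960785}{99705864998} = \frac{98295}{359} + \frac{45423776341205185}{99705864998} = \frac{16316936294492639825}{35794405534282}$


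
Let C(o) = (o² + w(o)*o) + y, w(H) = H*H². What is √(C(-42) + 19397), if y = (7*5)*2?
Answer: 669*√7 ≈ 1770.0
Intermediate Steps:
w(H) = H³
y = 70 (y = 35*2 = 70)
C(o) = 70 + o² + o⁴ (C(o) = (o² + o³*o) + 70 = (o² + o⁴) + 70 = 70 + o² + o⁴)
√(C(-42) + 19397) = √((70 + (-42)² + (-42)⁴) + 19397) = √((70 + 1764 + 3111696) + 19397) = √(3113530 + 19397) = √3132927 = 669*√7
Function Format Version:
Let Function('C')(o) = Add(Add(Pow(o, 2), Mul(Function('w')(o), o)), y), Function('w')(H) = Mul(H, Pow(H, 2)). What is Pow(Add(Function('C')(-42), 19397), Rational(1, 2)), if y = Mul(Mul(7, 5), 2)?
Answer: Mul(669, Pow(7, Rational(1, 2))) ≈ 1770.0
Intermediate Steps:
Function('w')(H) = Pow(H, 3)
y = 70 (y = Mul(35, 2) = 70)
Function('C')(o) = Add(70, Pow(o, 2), Pow(o, 4)) (Function('C')(o) = Add(Add(Pow(o, 2), Mul(Pow(o, 3), o)), 70) = Add(Add(Pow(o, 2), Pow(o, 4)), 70) = Add(70, Pow(o, 2), Pow(o, 4)))
Pow(Add(Function('C')(-42), 19397), Rational(1, 2)) = Pow(Add(Add(70, Pow(-42, 2), Pow(-42, 4)), 19397), Rational(1, 2)) = Pow(Add(Add(70, 1764, 3111696), 19397), Rational(1, 2)) = Pow(Add(3113530, 19397), Rational(1, 2)) = Pow(3132927, Rational(1, 2)) = Mul(669, Pow(7, Rational(1, 2)))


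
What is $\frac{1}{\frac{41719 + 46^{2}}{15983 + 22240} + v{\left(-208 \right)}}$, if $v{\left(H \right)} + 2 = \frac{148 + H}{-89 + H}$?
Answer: $- \frac{420453}{273781} \approx -1.5357$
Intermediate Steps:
$v{\left(H \right)} = -2 + \frac{148 + H}{-89 + H}$
$\frac{1}{\frac{41719 + 46^{2}}{15983 + 22240} + v{\left(-208 \right)}} = \frac{1}{\frac{41719 + 46^{2}}{15983 + 22240} + \frac{326 - -208}{-89 - 208}} = \frac{1}{\frac{41719 + 2116}{38223} + \frac{326 + 208}{-297}} = \frac{1}{43835 \cdot \frac{1}{38223} - \frac{178}{99}} = \frac{1}{\frac{43835}{38223} - \frac{178}{99}} = \frac{1}{- \frac{273781}{420453}} = - \frac{420453}{273781}$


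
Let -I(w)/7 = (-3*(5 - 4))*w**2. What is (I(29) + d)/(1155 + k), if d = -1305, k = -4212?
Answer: -5452/1019 ≈ -5.3503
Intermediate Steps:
I(w) = 21*w**2 (I(w) = -7*(-3*(5 - 4))*w**2 = -7*(-3*1)*w**2 = -(-21)*w**2 = 21*w**2)
(I(29) + d)/(1155 + k) = (21*29**2 - 1305)/(1155 - 4212) = (21*841 - 1305)/(-3057) = (17661 - 1305)*(-1/3057) = 16356*(-1/3057) = -5452/1019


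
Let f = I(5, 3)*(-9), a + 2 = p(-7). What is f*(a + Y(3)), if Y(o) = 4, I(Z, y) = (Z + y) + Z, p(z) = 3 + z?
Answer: 234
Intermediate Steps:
I(Z, y) = y + 2*Z
a = -6 (a = -2 + (3 - 7) = -2 - 4 = -6)
f = -117 (f = (3 + 2*5)*(-9) = (3 + 10)*(-9) = 13*(-9) = -117)
f*(a + Y(3)) = -117*(-6 + 4) = -117*(-2) = 234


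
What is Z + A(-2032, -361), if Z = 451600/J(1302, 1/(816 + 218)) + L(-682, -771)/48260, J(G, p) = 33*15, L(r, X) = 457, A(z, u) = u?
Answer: 2634124303/4777740 ≈ 551.33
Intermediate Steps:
J(G, p) = 495
Z = 4358888443/4777740 (Z = 451600/495 + 457/48260 = 451600*(1/495) + 457*(1/48260) = 90320/99 + 457/48260 = 4358888443/4777740 ≈ 912.33)
Z + A(-2032, -361) = 4358888443/4777740 - 361 = 2634124303/4777740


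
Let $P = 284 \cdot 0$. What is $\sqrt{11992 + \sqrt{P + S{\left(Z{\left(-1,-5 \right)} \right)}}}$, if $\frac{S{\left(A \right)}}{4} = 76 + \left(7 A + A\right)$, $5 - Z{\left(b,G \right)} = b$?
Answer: $2 \sqrt{2998 + \sqrt{31}} \approx 109.61$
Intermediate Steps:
$Z{\left(b,G \right)} = 5 - b$
$S{\left(A \right)} = 304 + 32 A$ ($S{\left(A \right)} = 4 \left(76 + \left(7 A + A\right)\right) = 4 \left(76 + 8 A\right) = 304 + 32 A$)
$P = 0$
$\sqrt{11992 + \sqrt{P + S{\left(Z{\left(-1,-5 \right)} \right)}}} = \sqrt{11992 + \sqrt{0 + \left(304 + 32 \left(5 - -1\right)\right)}} = \sqrt{11992 + \sqrt{0 + \left(304 + 32 \left(5 + 1\right)\right)}} = \sqrt{11992 + \sqrt{0 + \left(304 + 32 \cdot 6\right)}} = \sqrt{11992 + \sqrt{0 + \left(304 + 192\right)}} = \sqrt{11992 + \sqrt{0 + 496}} = \sqrt{11992 + \sqrt{496}} = \sqrt{11992 + 4 \sqrt{31}}$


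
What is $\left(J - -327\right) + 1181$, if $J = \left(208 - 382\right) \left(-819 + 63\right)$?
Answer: $133052$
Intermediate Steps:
$J = 131544$ ($J = \left(-174\right) \left(-756\right) = 131544$)
$\left(J - -327\right) + 1181 = \left(131544 - -327\right) + 1181 = \left(131544 + \left(-410 + 737\right)\right) + 1181 = \left(131544 + 327\right) + 1181 = 131871 + 1181 = 133052$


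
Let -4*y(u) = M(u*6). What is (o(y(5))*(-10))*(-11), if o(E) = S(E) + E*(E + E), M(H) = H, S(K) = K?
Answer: 11550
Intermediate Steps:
y(u) = -3*u/2 (y(u) = -u*6/4 = -3*u/2)
o(E) = E + 2*E**2 (o(E) = E + E*(E + E) = E + E*(2*E) = E + 2*E**2)
(o(y(5))*(-10))*(-11) = (((-3/2*5)*(1 + 2*(-3/2*5)))*(-10))*(-11) = (-15*(1 + 2*(-15/2))/2*(-10))*(-11) = (-15*(1 - 15)/2*(-10))*(-11) = (-15/2*(-14)*(-10))*(-11) = (105*(-10))*(-11) = -1050*(-11) = 11550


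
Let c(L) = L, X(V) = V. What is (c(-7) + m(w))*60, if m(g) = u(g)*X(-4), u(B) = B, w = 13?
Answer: -3540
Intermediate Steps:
m(g) = -4*g (m(g) = g*(-4) = -4*g)
(c(-7) + m(w))*60 = (-7 - 4*13)*60 = (-7 - 52)*60 = -59*60 = -3540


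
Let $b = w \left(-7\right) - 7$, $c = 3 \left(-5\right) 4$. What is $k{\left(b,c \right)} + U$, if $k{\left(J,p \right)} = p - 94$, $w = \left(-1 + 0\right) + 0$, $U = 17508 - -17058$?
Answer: $34412$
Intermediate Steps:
$c = -60$ ($c = \left(-15\right) 4 = -60$)
$U = 34566$ ($U = 17508 + 17058 = 34566$)
$w = -1$ ($w = -1 + 0 = -1$)
$b = 0$ ($b = \left(-1\right) \left(-7\right) - 7 = 7 - 7 = 0$)
$k{\left(J,p \right)} = -94 + p$ ($k{\left(J,p \right)} = p - 94 = -94 + p$)
$k{\left(b,c \right)} + U = \left(-94 - 60\right) + 34566 = -154 + 34566 = 34412$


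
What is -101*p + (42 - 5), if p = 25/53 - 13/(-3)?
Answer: -71281/159 ≈ -448.31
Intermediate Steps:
p = 764/159 (p = 25*(1/53) - 13*(-⅓) = 25/53 + 13/3 = 764/159 ≈ 4.8050)
-101*p + (42 - 5) = -101*764/159 + (42 - 5) = -77164/159 + 37 = -71281/159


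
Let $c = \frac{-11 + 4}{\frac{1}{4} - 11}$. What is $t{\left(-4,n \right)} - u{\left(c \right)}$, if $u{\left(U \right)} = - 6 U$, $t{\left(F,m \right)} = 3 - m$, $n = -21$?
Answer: $\frac{1200}{43} \approx 27.907$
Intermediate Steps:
$c = \frac{28}{43}$ ($c = - \frac{7}{\frac{1}{4} - 11} = - \frac{7}{- \frac{43}{4}} = \left(-7\right) \left(- \frac{4}{43}\right) = \frac{28}{43} \approx 0.65116$)
$t{\left(-4,n \right)} - u{\left(c \right)} = \left(3 - -21\right) - \left(-6\right) \frac{28}{43} = \left(3 + 21\right) - - \frac{168}{43} = 24 + \frac{168}{43} = \frac{1200}{43}$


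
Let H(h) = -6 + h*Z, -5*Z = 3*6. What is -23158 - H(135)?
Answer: -22666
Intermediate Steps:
Z = -18/5 (Z = -3*6/5 = -⅕*18 = -18/5 ≈ -3.6000)
H(h) = -6 - 18*h/5 (H(h) = -6 + h*(-18/5) = -6 - 18*h/5)
-23158 - H(135) = -23158 - (-6 - 18/5*135) = -23158 - (-6 - 486) = -23158 - 1*(-492) = -23158 + 492 = -22666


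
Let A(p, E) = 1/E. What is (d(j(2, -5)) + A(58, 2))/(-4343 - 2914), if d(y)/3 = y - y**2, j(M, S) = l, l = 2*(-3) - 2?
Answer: 431/14514 ≈ 0.029695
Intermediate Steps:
l = -8 (l = -6 - 2 = -8)
j(M, S) = -8
d(y) = -3*y**2 + 3*y (d(y) = 3*(y - y**2) = -3*y**2 + 3*y)
(d(j(2, -5)) + A(58, 2))/(-4343 - 2914) = (3*(-8)*(1 - 1*(-8)) + 1/2)/(-4343 - 2914) = (3*(-8)*(1 + 8) + 1/2)/(-7257) = (3*(-8)*9 + 1/2)*(-1/7257) = (-216 + 1/2)*(-1/7257) = -431/2*(-1/7257) = 431/14514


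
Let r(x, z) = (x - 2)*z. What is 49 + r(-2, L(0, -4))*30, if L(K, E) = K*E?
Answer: 49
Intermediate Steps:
L(K, E) = E*K
r(x, z) = z*(-2 + x) (r(x, z) = (-2 + x)*z = z*(-2 + x))
49 + r(-2, L(0, -4))*30 = 49 + ((-4*0)*(-2 - 2))*30 = 49 + (0*(-4))*30 = 49 + 0*30 = 49 + 0 = 49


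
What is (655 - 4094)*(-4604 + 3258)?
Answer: 4628894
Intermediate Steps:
(655 - 4094)*(-4604 + 3258) = -3439*(-1346) = 4628894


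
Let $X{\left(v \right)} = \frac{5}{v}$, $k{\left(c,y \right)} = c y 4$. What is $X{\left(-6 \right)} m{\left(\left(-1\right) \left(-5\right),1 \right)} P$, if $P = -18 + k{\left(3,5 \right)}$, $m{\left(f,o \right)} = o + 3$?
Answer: $-140$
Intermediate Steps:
$k{\left(c,y \right)} = 4 c y$
$m{\left(f,o \right)} = 3 + o$
$P = 42$ ($P = -18 + 4 \cdot 3 \cdot 5 = -18 + 60 = 42$)
$X{\left(-6 \right)} m{\left(\left(-1\right) \left(-5\right),1 \right)} P = \frac{5}{-6} \left(3 + 1\right) 42 = 5 \left(- \frac{1}{6}\right) 4 \cdot 42 = \left(- \frac{5}{6}\right) 4 \cdot 42 = \left(- \frac{10}{3}\right) 42 = -140$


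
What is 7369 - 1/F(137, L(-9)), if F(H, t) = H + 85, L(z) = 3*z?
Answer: 1635917/222 ≈ 7369.0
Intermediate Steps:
F(H, t) = 85 + H
7369 - 1/F(137, L(-9)) = 7369 - 1/(85 + 137) = 7369 - 1/222 = 1635917/222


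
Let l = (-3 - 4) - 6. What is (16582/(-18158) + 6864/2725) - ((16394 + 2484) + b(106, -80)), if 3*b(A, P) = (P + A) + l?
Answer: -1401343182082/74220825 ≈ -18881.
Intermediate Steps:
l = -13 (l = -7 - 6 = -13)
b(A, P) = -13/3 + A/3 + P/3 (b(A, P) = ((P + A) - 13)/3 = ((A + P) - 13)/3 = (-13 + A + P)/3 = -13/3 + A/3 + P/3)
(16582/(-18158) + 6864/2725) - ((16394 + 2484) + b(106, -80)) = (16582/(-18158) + 6864/2725) - ((16394 + 2484) + (-13/3 + (⅓)*106 + (⅓)*(-80))) = (16582*(-1/18158) + 6864*(1/2725)) - (18878 + (-13/3 + 106/3 - 80/3)) = (-8291/9079 + 6864/2725) - (18878 + 13/3) = 39725281/24740275 - 1*56647/3 = 39725281/24740275 - 56647/3 = -1401343182082/74220825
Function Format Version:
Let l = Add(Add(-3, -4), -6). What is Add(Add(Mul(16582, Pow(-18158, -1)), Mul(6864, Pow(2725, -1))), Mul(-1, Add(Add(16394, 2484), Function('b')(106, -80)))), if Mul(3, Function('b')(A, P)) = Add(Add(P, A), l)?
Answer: Rational(-1401343182082, 74220825) ≈ -18881.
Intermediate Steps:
l = -13 (l = Add(-7, -6) = -13)
Function('b')(A, P) = Add(Rational(-13, 3), Mul(Rational(1, 3), A), Mul(Rational(1, 3), P)) (Function('b')(A, P) = Mul(Rational(1, 3), Add(Add(P, A), -13)) = Mul(Rational(1, 3), Add(Add(A, P), -13)) = Mul(Rational(1, 3), Add(-13, A, P)) = Add(Rational(-13, 3), Mul(Rational(1, 3), A), Mul(Rational(1, 3), P)))
Add(Add(Mul(16582, Pow(-18158, -1)), Mul(6864, Pow(2725, -1))), Mul(-1, Add(Add(16394, 2484), Function('b')(106, -80)))) = Add(Add(Mul(16582, Pow(-18158, -1)), Mul(6864, Pow(2725, -1))), Mul(-1, Add(Add(16394, 2484), Add(Rational(-13, 3), Mul(Rational(1, 3), 106), Mul(Rational(1, 3), -80))))) = Add(Add(Mul(16582, Rational(-1, 18158)), Mul(6864, Rational(1, 2725))), Mul(-1, Add(18878, Add(Rational(-13, 3), Rational(106, 3), Rational(-80, 3))))) = Add(Add(Rational(-8291, 9079), Rational(6864, 2725)), Mul(-1, Add(18878, Rational(13, 3)))) = Add(Rational(39725281, 24740275), Mul(-1, Rational(56647, 3))) = Add(Rational(39725281, 24740275), Rational(-56647, 3)) = Rational(-1401343182082, 74220825)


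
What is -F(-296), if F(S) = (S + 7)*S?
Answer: -85544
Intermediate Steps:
F(S) = S*(7 + S) (F(S) = (7 + S)*S = S*(7 + S))
-F(-296) = -(-296)*(7 - 296) = -(-296)*(-289) = -1*85544 = -85544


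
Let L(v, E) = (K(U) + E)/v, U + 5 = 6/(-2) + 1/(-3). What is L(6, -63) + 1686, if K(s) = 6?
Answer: 3353/2 ≈ 1676.5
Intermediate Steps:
U = -25/3 (U = -5 + (6/(-2) + 1/(-3)) = -5 + (6*(-½) + 1*(-⅓)) = -5 + (-3 - ⅓) = -5 - 10/3 = -25/3 ≈ -8.3333)
L(v, E) = (6 + E)/v
L(6, -63) + 1686 = (6 - 63)/6 + 1686 = (⅙)*(-57) + 1686 = -19/2 + 1686 = 3353/2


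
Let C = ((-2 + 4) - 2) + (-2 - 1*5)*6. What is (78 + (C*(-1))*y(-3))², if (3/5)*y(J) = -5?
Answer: 73984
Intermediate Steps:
y(J) = -25/3 (y(J) = (5/3)*(-5) = -25/3)
C = -42 (C = (2 - 2) + (-2 - 5)*6 = 0 - 7*6 = 0 - 42 = -42)
(78 + (C*(-1))*y(-3))² = (78 - 42*(-1)*(-25/3))² = (78 + 42*(-25/3))² = (78 - 350)² = (-272)² = 73984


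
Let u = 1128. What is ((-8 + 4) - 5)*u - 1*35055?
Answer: -45207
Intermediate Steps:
((-8 + 4) - 5)*u - 1*35055 = ((-8 + 4) - 5)*1128 - 1*35055 = (-4 - 5)*1128 - 35055 = -9*1128 - 35055 = -10152 - 35055 = -45207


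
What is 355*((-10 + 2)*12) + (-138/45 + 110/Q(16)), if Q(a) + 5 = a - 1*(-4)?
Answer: -511136/15 ≈ -34076.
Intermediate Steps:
Q(a) = -1 + a (Q(a) = -5 + (a - 1*(-4)) = -5 + (a + 4) = -5 + (4 + a) = -1 + a)
355*((-10 + 2)*12) + (-138/45 + 110/Q(16)) = 355*((-10 + 2)*12) + (-138/45 + 110/(-1 + 16)) = 355*(-8*12) + (-138*1/45 + 110/15) = 355*(-96) + (-46/15 + 110*(1/15)) = -34080 + (-46/15 + 22/3) = -34080 + 64/15 = -511136/15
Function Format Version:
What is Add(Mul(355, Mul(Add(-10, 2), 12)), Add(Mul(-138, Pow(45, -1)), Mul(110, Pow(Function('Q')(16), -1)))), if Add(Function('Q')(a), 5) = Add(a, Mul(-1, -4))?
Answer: Rational(-511136, 15) ≈ -34076.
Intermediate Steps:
Function('Q')(a) = Add(-1, a) (Function('Q')(a) = Add(-5, Add(a, Mul(-1, -4))) = Add(-5, Add(a, 4)) = Add(-5, Add(4, a)) = Add(-1, a))
Add(Mul(355, Mul(Add(-10, 2), 12)), Add(Mul(-138, Pow(45, -1)), Mul(110, Pow(Function('Q')(16), -1)))) = Add(Mul(355, Mul(Add(-10, 2), 12)), Add(Mul(-138, Pow(45, -1)), Mul(110, Pow(Add(-1, 16), -1)))) = Add(Mul(355, Mul(-8, 12)), Add(Mul(-138, Rational(1, 45)), Mul(110, Pow(15, -1)))) = Add(Mul(355, -96), Add(Rational(-46, 15), Mul(110, Rational(1, 15)))) = Add(-34080, Add(Rational(-46, 15), Rational(22, 3))) = Add(-34080, Rational(64, 15)) = Rational(-511136, 15)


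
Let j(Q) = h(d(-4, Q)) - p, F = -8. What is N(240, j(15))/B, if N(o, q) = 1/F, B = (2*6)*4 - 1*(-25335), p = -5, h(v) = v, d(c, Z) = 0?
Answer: -1/203064 ≈ -4.9246e-6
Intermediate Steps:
j(Q) = 5 (j(Q) = 0 - 1*(-5) = 0 + 5 = 5)
B = 25383 (B = 12*4 + 25335 = 48 + 25335 = 25383)
N(o, q) = -⅛ (N(o, q) = 1/(-8) = -⅛)
N(240, j(15))/B = -⅛/25383 = -⅛*1/25383 = -1/203064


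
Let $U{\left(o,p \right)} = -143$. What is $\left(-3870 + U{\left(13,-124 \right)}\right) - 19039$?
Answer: $-23052$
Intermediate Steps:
$\left(-3870 + U{\left(13,-124 \right)}\right) - 19039 = \left(-3870 - 143\right) - 19039 = -4013 - 19039 = -23052$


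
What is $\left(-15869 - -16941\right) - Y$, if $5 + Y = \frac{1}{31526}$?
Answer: $\frac{33953501}{31526} \approx 1077.0$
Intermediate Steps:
$Y = - \frac{157629}{31526}$ ($Y = -5 + \frac{1}{31526} = - \frac{157629}{31526} \approx -5.0$)
$\left(-15869 - -16941\right) - Y = \left(-15869 - -16941\right) - - \frac{157629}{31526} = \left(-15869 + 16941\right) + \frac{157629}{31526} = 1072 + \frac{157629}{31526} = \frac{33953501}{31526}$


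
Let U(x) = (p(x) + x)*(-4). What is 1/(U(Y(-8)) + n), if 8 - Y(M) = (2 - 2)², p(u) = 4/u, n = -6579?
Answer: -1/6613 ≈ -0.00015122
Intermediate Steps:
Y(M) = 8 (Y(M) = 8 - (2 - 2)² = 8 - 1*0² = 8 - 1*0 = 8 + 0 = 8)
U(x) = -16/x - 4*x (U(x) = (4/x + x)*(-4) = (x + 4/x)*(-4) = -16/x - 4*x)
1/(U(Y(-8)) + n) = 1/((-16/8 - 4*8) - 6579) = 1/((-16*⅛ - 32) - 6579) = 1/((-2 - 32) - 6579) = 1/(-34 - 6579) = 1/(-6613) = -1/6613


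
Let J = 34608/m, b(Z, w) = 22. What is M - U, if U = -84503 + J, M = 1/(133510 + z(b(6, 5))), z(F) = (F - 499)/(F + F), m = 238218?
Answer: 19707244790157815/233213952989 ≈ 84503.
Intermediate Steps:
z(F) = (-499 + F)/(2*F) (z(F) = (-499 + F)/((2*F)) = (-499 + F)*(1/(2*F)) = (-499 + F)/(2*F))
J = 5768/39703 (J = 34608/238218 = 34608*(1/238218) = 5768/39703 ≈ 0.14528)
M = 44/5873963 (M = 1/(133510 + (1/2)*(-499 + 22)/22) = 1/(133510 + (1/2)*(1/22)*(-477)) = 1/(133510 - 477/44) = 1/(5873963/44) = 44/5873963 ≈ 7.4907e-6)
U = -3355016841/39703 (U = -84503 + 5768/39703 = -3355016841/39703 ≈ -84503.)
M - U = 44/5873963 - 1*(-3355016841/39703) = 44/5873963 + 3355016841/39703 = 19707244790157815/233213952989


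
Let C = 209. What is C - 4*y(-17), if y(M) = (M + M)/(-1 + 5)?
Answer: 243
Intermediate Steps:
y(M) = M/2 (y(M) = (2*M)/4 = (2*M)*(1/4) = M/2)
C - 4*y(-17) = 209 - 2*(-17) = 209 - 4*(-17/2) = 209 + 34 = 243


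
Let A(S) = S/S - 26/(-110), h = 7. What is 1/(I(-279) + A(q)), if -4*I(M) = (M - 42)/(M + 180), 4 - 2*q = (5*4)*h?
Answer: 660/281 ≈ 2.3488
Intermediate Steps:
q = -68 (q = 2 - 5*4*7/2 = 2 - 10*7 = 2 - ½*140 = 2 - 70 = -68)
A(S) = 68/55 (A(S) = 1 - 26*(-1/110) = 1 + 13/55 = 68/55)
I(M) = -(-42 + M)/(4*(180 + M)) (I(M) = -(M - 42)/(4*(M + 180)) = -(-42 + M)/(4*(180 + M)))
1/(I(-279) + A(q)) = 1/((42 - 1*(-279))/(4*(180 - 279)) + 68/55) = 1/((¼)*(42 + 279)/(-99) + 68/55) = 1/((¼)*(-1/99)*321 + 68/55) = 1/(-107/132 + 68/55) = 1/(281/660) = 660/281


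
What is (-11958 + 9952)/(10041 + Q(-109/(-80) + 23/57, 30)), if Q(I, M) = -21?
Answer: -1003/5010 ≈ -0.20020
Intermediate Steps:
(-11958 + 9952)/(10041 + Q(-109/(-80) + 23/57, 30)) = (-11958 + 9952)/(10041 - 21) = -2006/10020 = -2006*1/10020 = -1003/5010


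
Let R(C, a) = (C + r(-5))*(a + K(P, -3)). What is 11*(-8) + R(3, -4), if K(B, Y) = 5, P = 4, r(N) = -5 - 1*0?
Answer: -90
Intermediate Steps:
r(N) = -5 (r(N) = -5 + 0 = -5)
R(C, a) = (-5 + C)*(5 + a) (R(C, a) = (C - 5)*(a + 5) = (-5 + C)*(5 + a))
11*(-8) + R(3, -4) = 11*(-8) + (-25 - 5*(-4) + 5*3 + 3*(-4)) = -88 + (-25 + 20 + 15 - 12) = -88 - 2 = -90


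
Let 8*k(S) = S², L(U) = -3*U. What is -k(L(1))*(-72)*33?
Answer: 2673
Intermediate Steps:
k(S) = S²/8
-k(L(1))*(-72)*33 = -((-3*1)²/8)*(-72)*33 = -((⅛)*(-3)²)*(-72)*33 = -((⅛)*9)*(-72)*33 = -(9/8)*(-72)*33 = -(-81)*33 = -1*(-2673) = 2673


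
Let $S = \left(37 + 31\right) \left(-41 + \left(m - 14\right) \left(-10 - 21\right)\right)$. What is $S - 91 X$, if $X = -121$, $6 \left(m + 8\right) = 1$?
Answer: $\frac{162743}{3} \approx 54248.0$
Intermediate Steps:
$m = - \frac{47}{6}$ ($m = -8 + \frac{1}{6} \cdot 1 = -8 + \frac{1}{6} = - \frac{47}{6} \approx -7.8333$)
$S = \frac{129710}{3}$ ($S = \left(37 + 31\right) \left(-41 + \left(- \frac{47}{6} - 14\right) \left(-10 - 21\right)\right) = 68 \left(-41 - - \frac{4061}{6}\right) = 68 \left(-41 + \frac{4061}{6}\right) = 68 \cdot \frac{3815}{6} = \frac{129710}{3} \approx 43237.0$)
$S - 91 X = \frac{129710}{3} - -11011 = \frac{129710}{3} + 11011 = \frac{162743}{3}$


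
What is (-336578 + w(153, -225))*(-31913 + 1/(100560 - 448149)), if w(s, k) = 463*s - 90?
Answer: 2948736827701382/347589 ≈ 8.4834e+9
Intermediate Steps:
w(s, k) = -90 + 463*s
(-336578 + w(153, -225))*(-31913 + 1/(100560 - 448149)) = (-336578 + (-90 + 463*153))*(-31913 + 1/(100560 - 448149)) = (-336578 + (-90 + 70839))*(-31913 + 1/(-347589)) = (-336578 + 70749)*(-31913 - 1/347589) = -265829*(-11092607758/347589) = 2948736827701382/347589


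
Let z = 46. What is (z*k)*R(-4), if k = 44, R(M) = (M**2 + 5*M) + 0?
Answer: -8096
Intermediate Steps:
R(M) = M**2 + 5*M
(z*k)*R(-4) = (46*44)*(-4*(5 - 4)) = 2024*(-4*1) = 2024*(-4) = -8096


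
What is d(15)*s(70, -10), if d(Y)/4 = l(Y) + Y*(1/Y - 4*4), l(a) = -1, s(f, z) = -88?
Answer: 84480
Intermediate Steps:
d(Y) = -4 + 4*Y*(-16 + 1/Y) (d(Y) = 4*(-1 + Y*(1/Y - 4*4)) = 4*(-1 + Y*(1/Y - 16)) = 4*(-1 + Y*(-16 + 1/Y)) = -4 + 4*Y*(-16 + 1/Y))
d(15)*s(70, -10) = -64*15*(-88) = -960*(-88) = 84480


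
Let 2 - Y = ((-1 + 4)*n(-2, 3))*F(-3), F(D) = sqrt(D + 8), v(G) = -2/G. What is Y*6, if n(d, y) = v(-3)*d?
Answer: 12 + 24*sqrt(5) ≈ 65.666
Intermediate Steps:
n(d, y) = 2*d/3 (n(d, y) = (-2/(-3))*d = (-2*(-1/3))*d = 2*d/3)
F(D) = sqrt(8 + D)
Y = 2 + 4*sqrt(5) (Y = 2 - (-1 + 4)*((2/3)*(-2))*sqrt(8 - 3) = 2 - 3*(-4/3)*sqrt(5) = 2 - (-4)*sqrt(5) = 2 + 4*sqrt(5) ≈ 10.944)
Y*6 = (2 + 4*sqrt(5))*6 = 12 + 24*sqrt(5)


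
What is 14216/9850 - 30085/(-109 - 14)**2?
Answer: -40631693/74510325 ≈ -0.54532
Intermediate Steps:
14216/9850 - 30085/(-109 - 14)**2 = 14216*(1/9850) - 30085/((-123)**2) = 7108/4925 - 30085/15129 = -40631693/74510325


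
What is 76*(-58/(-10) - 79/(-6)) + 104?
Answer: 23182/15 ≈ 1545.5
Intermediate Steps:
76*(-58/(-10) - 79/(-6)) + 104 = 76*(-58*(-1/10) - 79*(-1/6)) + 104 = 76*(29/5 + 79/6) + 104 = 76*(569/30) + 104 = 21622/15 + 104 = 23182/15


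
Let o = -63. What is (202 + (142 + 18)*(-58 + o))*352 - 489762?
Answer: -7233378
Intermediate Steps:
(202 + (142 + 18)*(-58 + o))*352 - 489762 = (202 + (142 + 18)*(-58 - 63))*352 - 489762 = (202 + 160*(-121))*352 - 489762 = (202 - 19360)*352 - 489762 = -19158*352 - 489762 = -6743616 - 489762 = -7233378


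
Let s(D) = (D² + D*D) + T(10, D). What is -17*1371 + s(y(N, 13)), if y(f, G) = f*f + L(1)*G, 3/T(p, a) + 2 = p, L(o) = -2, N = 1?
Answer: -176453/8 ≈ -22057.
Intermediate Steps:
T(p, a) = 3/(-2 + p)
y(f, G) = f² - 2*G (y(f, G) = f*f - 2*G = f² - 2*G)
s(D) = 3/8 + 2*D² (s(D) = (D² + D*D) + 3/(-2 + 10) = (D² + D²) + 3/8 = 2*D² + 3*(⅛) = 2*D² + 3/8 = 3/8 + 2*D²)
-17*1371 + s(y(N, 13)) = -17*1371 + (3/8 + 2*(1² - 2*13)²) = -23307 + (3/8 + 2*(1 - 26)²) = -23307 + (3/8 + 2*(-25)²) = -23307 + (3/8 + 2*625) = -23307 + (3/8 + 1250) = -23307 + 10003/8 = -176453/8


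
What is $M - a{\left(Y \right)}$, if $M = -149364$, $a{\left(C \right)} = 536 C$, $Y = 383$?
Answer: $-354652$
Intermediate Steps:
$M - a{\left(Y \right)} = -149364 - 536 \cdot 383 = -149364 - 205288 = -354652$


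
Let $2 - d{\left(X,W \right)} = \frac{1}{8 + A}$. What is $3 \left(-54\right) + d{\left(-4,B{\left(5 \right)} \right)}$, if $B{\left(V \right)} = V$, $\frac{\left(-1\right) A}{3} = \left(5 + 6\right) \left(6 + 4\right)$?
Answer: $- \frac{51519}{322} \approx -160.0$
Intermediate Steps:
$A = -330$ ($A = - 3 \left(5 + 6\right) \left(6 + 4\right) = - 3 \cdot 11 \cdot 10 = \left(-3\right) 110 = -330$)
$d{\left(X,W \right)} = \frac{645}{322}$ ($d{\left(X,W \right)} = 2 - \frac{1}{8 - 330} = 2 - \frac{1}{-322} = 2 - - \frac{1}{322} = 2 + \frac{1}{322} = \frac{645}{322}$)
$3 \left(-54\right) + d{\left(-4,B{\left(5 \right)} \right)} = 3 \left(-54\right) + \frac{645}{322} = -162 + \frac{645}{322} = - \frac{51519}{322}$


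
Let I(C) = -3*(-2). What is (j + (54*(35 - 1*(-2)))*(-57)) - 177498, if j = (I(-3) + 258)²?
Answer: -221688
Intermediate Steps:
I(C) = 6
j = 69696 (j = (6 + 258)² = 264² = 69696)
(j + (54*(35 - 1*(-2)))*(-57)) - 177498 = (69696 + (54*(35 - 1*(-2)))*(-57)) - 177498 = (69696 + (54*(35 + 2))*(-57)) - 177498 = (69696 + (54*37)*(-57)) - 177498 = (69696 + 1998*(-57)) - 177498 = (69696 - 113886) - 177498 = -44190 - 177498 = -221688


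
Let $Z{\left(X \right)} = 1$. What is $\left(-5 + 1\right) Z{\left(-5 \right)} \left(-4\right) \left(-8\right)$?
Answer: $-128$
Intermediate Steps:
$\left(-5 + 1\right) Z{\left(-5 \right)} \left(-4\right) \left(-8\right) = \left(-5 + 1\right) 1 \left(-4\right) \left(-8\right) = \left(-4\right) 1 \left(-4\right) \left(-8\right) = \left(-4\right) \left(-4\right) \left(-8\right) = 16 \left(-8\right) = -128$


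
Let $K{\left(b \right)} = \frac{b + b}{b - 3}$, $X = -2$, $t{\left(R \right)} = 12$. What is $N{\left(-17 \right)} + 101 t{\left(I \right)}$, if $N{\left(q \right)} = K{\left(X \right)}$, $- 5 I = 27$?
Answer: $\frac{6064}{5} \approx 1212.8$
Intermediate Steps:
$I = - \frac{27}{5}$ ($I = \left(- \frac{1}{5}\right) 27 = - \frac{27}{5} \approx -5.4$)
$K{\left(b \right)} = \frac{2 b}{-3 + b}$
$N{\left(q \right)} = \frac{4}{5}$ ($N{\left(q \right)} = 2 \left(-2\right) \frac{1}{-3 - 2} = 2 \left(-2\right) \frac{1}{-5} = 2 \left(-2\right) \left(- \frac{1}{5}\right) = \frac{4}{5}$)
$N{\left(-17 \right)} + 101 t{\left(I \right)} = \frac{4}{5} + 101 \cdot 12 = \frac{4}{5} + 1212 = \frac{6064}{5}$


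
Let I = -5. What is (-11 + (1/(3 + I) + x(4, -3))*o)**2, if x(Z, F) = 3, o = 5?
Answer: 9/4 ≈ 2.2500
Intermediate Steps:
(-11 + (1/(3 + I) + x(4, -3))*o)**2 = (-11 + (1/(3 - 5) + 3)*5)**2 = (-11 + (1/(-2) + 3)*5)**2 = (-11 + (-1/2 + 3)*5)**2 = (-11 + (5/2)*5)**2 = (-11 + 25/2)**2 = (3/2)**2 = 9/4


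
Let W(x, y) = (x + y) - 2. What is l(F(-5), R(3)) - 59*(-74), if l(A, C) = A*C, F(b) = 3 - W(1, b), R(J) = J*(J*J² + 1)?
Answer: 5122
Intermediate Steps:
R(J) = J*(1 + J³) (R(J) = J*(J³ + 1) = J*(1 + J³))
W(x, y) = -2 + x + y
F(b) = 4 - b (F(b) = 3 - (-2 + 1 + b) = 3 - (-1 + b) = 3 + (1 - b) = 4 - b)
l(F(-5), R(3)) - 59*(-74) = (4 - 1*(-5))*(3 + 3⁴) - 59*(-74) = (4 + 5)*(3 + 81) + 4366 = 9*84 + 4366 = 756 + 4366 = 5122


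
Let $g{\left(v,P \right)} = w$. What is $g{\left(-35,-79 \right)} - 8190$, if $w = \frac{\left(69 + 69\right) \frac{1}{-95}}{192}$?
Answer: $- \frac{24897623}{3040} \approx -8190.0$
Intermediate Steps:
$w = - \frac{23}{3040}$ ($w = 138 \left(- \frac{1}{95}\right) \frac{1}{192} = \left(- \frac{138}{95}\right) \frac{1}{192} = - \frac{23}{3040} \approx -0.0075658$)
$g{\left(v,P \right)} = - \frac{23}{3040}$
$g{\left(-35,-79 \right)} - 8190 = - \frac{23}{3040} - 8190 = - \frac{24897623}{3040}$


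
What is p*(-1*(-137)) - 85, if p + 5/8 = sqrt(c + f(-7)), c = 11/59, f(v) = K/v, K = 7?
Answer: -1365/8 + 548*I*sqrt(177)/59 ≈ -170.63 + 123.57*I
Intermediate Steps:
f(v) = 7/v
c = 11/59 (c = 11*(1/59) = 11/59 ≈ 0.18644)
p = -5/8 + 4*I*sqrt(177)/59 (p = -5/8 + sqrt(11/59 + 7/(-7)) = -5/8 + sqrt(11/59 + 7*(-1/7)) = -5/8 + sqrt(11/59 - 1) = -5/8 + sqrt(-48/59) = -5/8 + 4*I*sqrt(177)/59 ≈ -0.625 + 0.90198*I)
p*(-1*(-137)) - 85 = (-5/8 + 4*I*sqrt(177)/59)*(-1*(-137)) - 85 = (-5/8 + 4*I*sqrt(177)/59)*137 - 85 = (-685/8 + 548*I*sqrt(177)/59) - 85 = -1365/8 + 548*I*sqrt(177)/59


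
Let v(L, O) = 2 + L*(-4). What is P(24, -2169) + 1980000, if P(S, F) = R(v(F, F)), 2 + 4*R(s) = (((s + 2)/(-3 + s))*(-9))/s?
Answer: 29811525867929/15056330 ≈ 1.9800e+6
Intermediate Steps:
v(L, O) = 2 - 4*L
R(s) = -½ - 9*(2 + s)/(4*s*(-3 + s)) (R(s) = -½ + ((((s + 2)/(-3 + s))*(-9))/s)/4 = -½ + ((((2 + s)/(-3 + s))*(-9))/s)/4 = -½ + ((-9*(2 + s)/(-3 + s))/s)/4 = -½ + (-9*(2 + s)/(s*(-3 + s)))/4 = -½ - 9*(2 + s)/(4*s*(-3 + s)))
P(S, F) = (-24 - 2*(2 - 4*F)² + 12*F)/(4*(-1 - 4*F)*(2 - 4*F)) (P(S, F) = (-18 - 3*(2 - 4*F) - 2*(2 - 4*F)²)/(4*(2 - 4*F)*(-3 + (2 - 4*F))) = (-18 + (-6 + 12*F) - 2*(2 - 4*F)²)/(4*(2 - 4*F)*(-1 - 4*F)) = (-24 - 2*(2 - 4*F)² + 12*F)/(4*(2 - 4*F)*(-1 - 4*F)) = (-24 - 2*(2 - 4*F)² + 12*F)/(4*(-1 - 4*F)*(2 - 4*F)))
P(24, -2169) + 1980000 = (-8 - 8*(-2169)² + 11*(-2169))/(2*(-1 - 2*(-2169) + 8*(-2169)²)) + 1980000 = (-8 - 8*4704561 - 23859)/(2*(-1 + 4338 + 8*4704561)) + 1980000 = (-8 - 37636488 - 23859)/(2*(-1 + 4338 + 37636488)) + 1980000 = (½)*(-37660355)/37640825 + 1980000 = (½)*(1/37640825)*(-37660355) + 1980000 = -7532071/15056330 + 1980000 = 29811525867929/15056330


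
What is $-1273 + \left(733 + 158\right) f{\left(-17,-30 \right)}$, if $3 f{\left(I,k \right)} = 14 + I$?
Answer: $-2164$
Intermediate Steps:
$f{\left(I,k \right)} = \frac{14}{3} + \frac{I}{3}$ ($f{\left(I,k \right)} = \frac{14 + I}{3} = \frac{14}{3} + \frac{I}{3}$)
$-1273 + \left(733 + 158\right) f{\left(-17,-30 \right)} = -1273 + \left(733 + 158\right) \left(\frac{14}{3} + \frac{1}{3} \left(-17\right)\right) = -1273 + 891 \left(\frac{14}{3} - \frac{17}{3}\right) = -1273 + 891 \left(-1\right) = -1273 - 891 = -2164$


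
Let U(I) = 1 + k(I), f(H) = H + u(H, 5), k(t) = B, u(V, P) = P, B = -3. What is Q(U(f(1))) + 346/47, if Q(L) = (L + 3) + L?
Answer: 299/47 ≈ 6.3617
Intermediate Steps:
k(t) = -3
f(H) = 5 + H (f(H) = H + 5 = 5 + H)
U(I) = -2 (U(I) = 1 - 3 = -2)
Q(L) = 3 + 2*L (Q(L) = (3 + L) + L = 3 + 2*L)
Q(U(f(1))) + 346/47 = (3 + 2*(-2)) + 346/47 = (3 - 4) + 346*(1/47) = -1 + 346/47 = 299/47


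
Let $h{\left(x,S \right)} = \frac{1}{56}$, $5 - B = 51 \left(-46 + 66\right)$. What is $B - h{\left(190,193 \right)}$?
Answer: $- \frac{56841}{56} \approx -1015.0$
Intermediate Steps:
$B = -1015$ ($B = 5 - 51 \left(-46 + 66\right) = 5 - 51 \cdot 20 = 5 - 1020 = -1015$)
$h{\left(x,S \right)} = \frac{1}{56}$
$B - h{\left(190,193 \right)} = -1015 - \frac{1}{56} = - \frac{56841}{56}$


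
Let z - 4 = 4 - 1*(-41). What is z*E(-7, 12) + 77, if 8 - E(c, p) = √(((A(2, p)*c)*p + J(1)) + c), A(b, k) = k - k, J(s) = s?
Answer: 469 - 49*I*√6 ≈ 469.0 - 120.03*I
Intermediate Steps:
A(b, k) = 0
z = 49 (z = 4 + (4 - 1*(-41)) = 4 + (4 + 41) = 4 + 45 = 49)
E(c, p) = 8 - √(1 + c) (E(c, p) = 8 - √(((0*c)*p + 1) + c) = 8 - √((0*p + 1) + c) = 8 - √((0 + 1) + c) = 8 - √(1 + c))
z*E(-7, 12) + 77 = 49*(8 - √(1 - 7)) + 77 = 49*(8 - √(-6)) + 77 = 49*(8 - I*√6) + 77 = (392 - 49*I*√6) + 77 = 469 - 49*I*√6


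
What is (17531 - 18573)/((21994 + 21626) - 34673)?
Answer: -1042/8947 ≈ -0.11646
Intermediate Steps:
(17531 - 18573)/((21994 + 21626) - 34673) = -1042/(43620 - 34673) = -1042/8947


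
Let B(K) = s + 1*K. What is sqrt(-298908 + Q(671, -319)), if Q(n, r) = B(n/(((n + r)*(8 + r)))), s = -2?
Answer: I*sqrt(1850295980982)/2488 ≈ 546.73*I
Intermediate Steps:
B(K) = -2 + K (B(K) = -2 + 1*K = -2 + K)
Q(n, r) = -2 + n/((8 + r)*(n + r)) (Q(n, r) = -2 + n/(((n + r)*(8 + r))) = -2 + n/(((8 + r)*(n + r))) = -2 + n*(1/((8 + r)*(n + r))) = -2 + n/((8 + r)*(n + r)))
sqrt(-298908 + Q(671, -319)) = sqrt(-298908 + (-2 + 671/((-319)**2 + 8*671 + 8*(-319) + 671*(-319)))) = sqrt(-298908 + (-2 + 671/(101761 + 5368 - 2552 - 214049))) = sqrt(-298908 + (-2 + 671/(-109472))) = sqrt(-298908 + (-2 + 671*(-1/109472))) = sqrt(-298908 + (-2 - 61/9952)) = sqrt(-298908 - 19965/9952) = sqrt(-2974752381/9952) = I*sqrt(1850295980982)/2488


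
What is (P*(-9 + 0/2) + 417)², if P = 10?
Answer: 106929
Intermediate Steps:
(P*(-9 + 0/2) + 417)² = (10*(-9 + 0/2) + 417)² = (10*(-9 + 0*(½)) + 417)² = (10*(-9 + 0) + 417)² = (10*(-9) + 417)² = (-90 + 417)² = 327² = 106929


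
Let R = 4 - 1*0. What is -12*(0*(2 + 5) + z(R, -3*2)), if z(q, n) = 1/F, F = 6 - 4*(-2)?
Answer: -6/7 ≈ -0.85714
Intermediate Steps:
F = 14 (F = 6 + 8 = 14)
R = 4 (R = 4 + 0 = 4)
z(q, n) = 1/14
-12*(0*(2 + 5) + z(R, -3*2)) = -12*(0*(2 + 5) + 1/14) = -12*(0*7 + 1/14) = -12*(0 + 1/14) = -12*1/14 = -6/7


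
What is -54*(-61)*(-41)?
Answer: -135054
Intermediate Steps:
-54*(-61)*(-41) = 3294*(-41) = -135054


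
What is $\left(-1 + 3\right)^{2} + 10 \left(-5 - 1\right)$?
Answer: $-56$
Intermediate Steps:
$\left(-1 + 3\right)^{2} + 10 \left(-5 - 1\right) = 2^{2} + 10 \left(-5 - 1\right) = 4 + 10 \left(-6\right) = 4 - 60 = -56$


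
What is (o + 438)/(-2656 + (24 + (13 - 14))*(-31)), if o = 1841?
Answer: -2279/3369 ≈ -0.67646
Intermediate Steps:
(o + 438)/(-2656 + (24 + (13 - 14))*(-31)) = (1841 + 438)/(-2656 + (24 + (13 - 14))*(-31)) = 2279/(-2656 + (24 - 1)*(-31)) = 2279/(-2656 + 23*(-31)) = 2279/(-2656 - 713) = 2279/(-3369) = 2279*(-1/3369) = -2279/3369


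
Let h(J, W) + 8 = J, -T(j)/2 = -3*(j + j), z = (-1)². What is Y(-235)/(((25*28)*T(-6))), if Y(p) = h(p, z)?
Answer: 27/5600 ≈ 0.0048214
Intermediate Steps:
z = 1
T(j) = 12*j (T(j) = -(-6)*(j + j) = -(-6)*2*j = -(-12)*j = 12*j)
h(J, W) = -8 + J
Y(p) = -8 + p
Y(-235)/(((25*28)*T(-6))) = (-8 - 235)/(((25*28)*(12*(-6)))) = -243/(700*(-72)) = -243/(-50400) = -243*(-1/50400) = 27/5600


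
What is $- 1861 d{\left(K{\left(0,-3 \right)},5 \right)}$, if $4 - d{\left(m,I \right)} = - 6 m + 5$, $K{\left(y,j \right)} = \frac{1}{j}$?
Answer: $5583$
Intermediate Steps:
$d{\left(m,I \right)} = -1 + 6 m$ ($d{\left(m,I \right)} = 4 - \left(- 6 m + 5\right) = 4 - \left(5 - 6 m\right) = 4 + \left(-5 + 6 m\right) = -1 + 6 m$)
$- 1861 d{\left(K{\left(0,-3 \right)},5 \right)} = - 1861 \left(-1 + \frac{6}{-3}\right) = - 1861 \left(-1 + 6 \left(- \frac{1}{3}\right)\right) = - 1861 \left(-1 - 2\right) = \left(-1861\right) \left(-3\right) = 5583$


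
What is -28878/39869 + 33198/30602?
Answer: 19993023/55457779 ≈ 0.36051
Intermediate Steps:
-28878/39869 + 33198/30602 = -28878*1/39869 + 33198*(1/30602) = -28878/39869 + 1509/1391 = 19993023/55457779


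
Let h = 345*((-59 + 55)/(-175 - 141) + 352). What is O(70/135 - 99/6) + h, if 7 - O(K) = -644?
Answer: 9645534/79 ≈ 1.2210e+5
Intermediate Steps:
O(K) = 651 (O(K) = 7 - 1*(-644) = 7 + 644 = 651)
h = 9594105/79 (h = 345*(-4/(-316) + 352) = 345*(-4*(-1/316) + 352) = 345*(1/79 + 352) = 345*(27809/79) = 9594105/79 ≈ 1.2144e+5)
O(70/135 - 99/6) + h = 651 + 9594105/79 = 9645534/79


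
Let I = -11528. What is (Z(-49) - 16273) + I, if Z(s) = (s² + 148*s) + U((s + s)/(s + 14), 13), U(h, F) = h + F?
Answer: -163181/5 ≈ -32636.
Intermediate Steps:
U(h, F) = F + h
Z(s) = 13 + s² + 148*s + 2*s/(14 + s) (Z(s) = (s² + 148*s) + (13 + (s + s)/(s + 14)) = (s² + 148*s) + (13 + (2*s)/(14 + s)) = (s² + 148*s) + (13 + 2*s/(14 + s)) = 13 + s² + 148*s + 2*s/(14 + s))
(Z(-49) - 16273) + I = ((182 + (-49)³ + 162*(-49)² + 2087*(-49))/(14 - 49) - 16273) - 11528 = ((182 - 117649 + 162*2401 - 102263)/(-35) - 16273) - 11528 = (-(182 - 117649 + 388962 - 102263)/35 - 16273) - 11528 = (-1/35*169232 - 16273) - 11528 = (-24176/5 - 16273) - 11528 = -105541/5 - 11528 = -163181/5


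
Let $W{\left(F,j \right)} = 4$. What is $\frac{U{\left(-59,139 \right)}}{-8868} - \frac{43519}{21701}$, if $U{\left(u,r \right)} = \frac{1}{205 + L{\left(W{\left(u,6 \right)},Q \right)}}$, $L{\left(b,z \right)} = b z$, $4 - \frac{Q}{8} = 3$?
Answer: $- \frac{91464600305}{45609338916} \approx -2.0054$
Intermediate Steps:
$Q = 8$ ($Q = 32 - 24 = 8$)
$U{\left(u,r \right)} = \frac{1}{237}$ ($U{\left(u,r \right)} = \frac{1}{205 + 4 \cdot 8} = \frac{1}{205 + 32} = \frac{1}{237}$)
$\frac{U{\left(-59,139 \right)}}{-8868} - \frac{43519}{21701} = \frac{1}{237 \left(-8868\right)} - \frac{43519}{21701} = \frac{1}{237} \left(- \frac{1}{8868}\right) - \frac{43519}{21701} = - \frac{1}{2101716} - \frac{43519}{21701} = - \frac{91464600305}{45609338916}$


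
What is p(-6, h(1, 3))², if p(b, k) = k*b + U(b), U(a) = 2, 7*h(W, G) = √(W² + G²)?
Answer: 556/49 - 24*√10/7 ≈ 0.50484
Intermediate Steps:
h(W, G) = √(G² + W²)/7 (h(W, G) = √(W² + G²)/7 = √(G² + W²)/7)
p(b, k) = 2 + b*k (p(b, k) = k*b + 2 = b*k + 2 = 2 + b*k)
p(-6, h(1, 3))² = (2 - 6*√(3² + 1²)/7)² = (2 - 6*√(9 + 1)/7)² = (2 - 6*√10/7)²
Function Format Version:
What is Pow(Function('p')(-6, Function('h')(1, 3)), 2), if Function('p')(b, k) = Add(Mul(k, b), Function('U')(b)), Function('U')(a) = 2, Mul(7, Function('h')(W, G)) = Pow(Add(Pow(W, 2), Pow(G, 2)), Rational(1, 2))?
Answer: Add(Rational(556, 49), Mul(Rational(-24, 7), Pow(10, Rational(1, 2)))) ≈ 0.50484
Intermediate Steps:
Function('h')(W, G) = Mul(Rational(1, 7), Pow(Add(Pow(G, 2), Pow(W, 2)), Rational(1, 2))) (Function('h')(W, G) = Mul(Rational(1, 7), Pow(Add(Pow(W, 2), Pow(G, 2)), Rational(1, 2))) = Mul(Rational(1, 7), Pow(Add(Pow(G, 2), Pow(W, 2)), Rational(1, 2))))
Function('p')(b, k) = Add(2, Mul(b, k)) (Function('p')(b, k) = Add(Mul(k, b), 2) = Add(Mul(b, k), 2) = Add(2, Mul(b, k)))
Pow(Function('p')(-6, Function('h')(1, 3)), 2) = Pow(Add(2, Mul(-6, Mul(Rational(1, 7), Pow(Add(Pow(3, 2), Pow(1, 2)), Rational(1, 2))))), 2) = Pow(Add(2, Mul(-6, Mul(Rational(1, 7), Pow(Add(9, 1), Rational(1, 2))))), 2) = Pow(Add(2, Mul(-6, Mul(Rational(1, 7), Pow(10, Rational(1, 2))))), 2) = Pow(Add(2, Mul(Rational(-6, 7), Pow(10, Rational(1, 2)))), 2)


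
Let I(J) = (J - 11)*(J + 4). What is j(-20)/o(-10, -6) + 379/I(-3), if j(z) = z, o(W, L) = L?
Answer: -997/42 ≈ -23.738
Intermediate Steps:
I(J) = (-11 + J)*(4 + J)
j(-20)/o(-10, -6) + 379/I(-3) = -20/(-6) + 379/(-44 + (-3)² - 7*(-3)) = -20*(-⅙) + 379/(-44 + 9 + 21) = 10/3 + 379/(-14) = 10/3 + 379*(-1/14) = 10/3 - 379/14 = -997/42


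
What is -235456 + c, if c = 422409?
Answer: 186953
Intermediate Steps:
-235456 + c = -235456 + 422409 = 186953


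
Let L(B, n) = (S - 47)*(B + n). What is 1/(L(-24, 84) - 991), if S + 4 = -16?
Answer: -1/5011 ≈ -0.00019956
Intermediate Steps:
S = -20 (S = -4 - 16 = -20)
L(B, n) = -67*B - 67*n (L(B, n) = (-20 - 47)*(B + n) = -67*(B + n) = -67*B - 67*n)
1/(L(-24, 84) - 991) = 1/((-67*(-24) - 67*84) - 991) = 1/((1608 - 5628) - 991) = 1/(-4020 - 991) = 1/(-5011) = -1/5011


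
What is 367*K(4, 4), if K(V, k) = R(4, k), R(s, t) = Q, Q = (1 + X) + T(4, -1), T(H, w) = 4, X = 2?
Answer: 2569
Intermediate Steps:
Q = 7 (Q = (1 + 2) + 4 = 3 + 4 = 7)
R(s, t) = 7
K(V, k) = 7
367*K(4, 4) = 367*7 = 2569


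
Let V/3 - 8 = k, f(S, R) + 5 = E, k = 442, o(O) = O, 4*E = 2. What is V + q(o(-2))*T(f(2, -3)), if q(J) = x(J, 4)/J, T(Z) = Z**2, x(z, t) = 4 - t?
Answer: 1350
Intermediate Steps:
E = 1/2 (E = (1/4)*2 = 1/2 ≈ 0.50000)
f(S, R) = -9/2 (f(S, R) = -5 + 1/2 = -9/2)
V = 1350 (V = 24 + 3*442 = 24 + 1326 = 1350)
q(J) = 0 (q(J) = (4 - 1*4)/J = (4 - 4)/J = 0/J = 0)
V + q(o(-2))*T(f(2, -3)) = 1350 + 0*(-9/2)**2 = 1350 + 0*(81/4) = 1350 + 0 = 1350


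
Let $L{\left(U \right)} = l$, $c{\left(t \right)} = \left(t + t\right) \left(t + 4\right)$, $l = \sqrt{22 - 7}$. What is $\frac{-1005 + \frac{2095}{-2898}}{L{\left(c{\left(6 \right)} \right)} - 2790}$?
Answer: $\frac{90352135}{250647537} + \frac{582917 \sqrt{15}}{4511655666} \approx 0.36098$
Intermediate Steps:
$l = \sqrt{15} \approx 3.873$
$c{\left(t \right)} = 2 t \left(4 + t\right)$
$L{\left(U \right)} = \sqrt{15}$
$\frac{-1005 + \frac{2095}{-2898}}{L{\left(c{\left(6 \right)} \right)} - 2790} = \frac{-1005 + \frac{2095}{-2898}}{\sqrt{15} - 2790} = \frac{-1005 + 2095 \left(- \frac{1}{2898}\right)}{-2790 + \sqrt{15}} = \frac{-1005 - \frac{2095}{2898}}{-2790 + \sqrt{15}} = - \frac{2914585}{2898 \left(-2790 + \sqrt{15}\right)}$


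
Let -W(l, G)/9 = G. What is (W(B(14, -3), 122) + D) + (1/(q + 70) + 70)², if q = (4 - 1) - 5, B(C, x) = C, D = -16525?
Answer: -58821631/4624 ≈ -12721.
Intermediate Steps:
q = -2 (q = 3 - 5 = -2)
W(l, G) = -9*G
(W(B(14, -3), 122) + D) + (1/(q + 70) + 70)² = (-9*122 - 16525) + (1/(-2 + 70) + 70)² = (-1098 - 16525) + (1/68 + 70)² = -17623 + (1/68 + 70)² = -17623 + (4761/68)² = -17623 + 22667121/4624 = -58821631/4624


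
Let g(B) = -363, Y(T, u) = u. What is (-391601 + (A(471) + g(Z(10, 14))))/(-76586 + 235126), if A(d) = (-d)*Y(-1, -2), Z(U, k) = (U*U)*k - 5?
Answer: -195511/79270 ≈ -2.4664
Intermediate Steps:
Z(U, k) = -5 + k*U² (Z(U, k) = U²*k - 5 = k*U² - 5 = -5 + k*U²)
A(d) = 2*d (A(d) = -d*(-2) = 2*d)
(-391601 + (A(471) + g(Z(10, 14))))/(-76586 + 235126) = (-391601 + (2*471 - 363))/(-76586 + 235126) = (-391601 + (942 - 363))/158540 = (-391601 + 579)*(1/158540) = -391022*1/158540 = -195511/79270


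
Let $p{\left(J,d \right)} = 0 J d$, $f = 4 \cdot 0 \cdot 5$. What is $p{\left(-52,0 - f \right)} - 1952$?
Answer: $-1952$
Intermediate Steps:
$f = 0$ ($f = 0 \cdot 5 = 0$)
$p{\left(J,d \right)} = 0$ ($p{\left(J,d \right)} = 0 d = 0$)
$p{\left(-52,0 - f \right)} - 1952 = 0 - 1952 = -1952$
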